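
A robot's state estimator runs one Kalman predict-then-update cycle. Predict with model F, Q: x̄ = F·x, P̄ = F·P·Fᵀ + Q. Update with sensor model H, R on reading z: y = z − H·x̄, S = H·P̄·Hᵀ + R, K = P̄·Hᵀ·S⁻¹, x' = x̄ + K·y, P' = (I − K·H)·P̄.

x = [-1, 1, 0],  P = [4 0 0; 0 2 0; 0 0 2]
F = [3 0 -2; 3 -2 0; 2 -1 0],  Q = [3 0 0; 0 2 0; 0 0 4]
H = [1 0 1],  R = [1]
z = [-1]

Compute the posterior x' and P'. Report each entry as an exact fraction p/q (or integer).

x' = [1/118, -135/59, -62/59]
P' = [505/118 -148/59 -217/59; -148/59 666/59 180/59; -217/59 180/59 240/59]

x̄ = F·x = [-3, -5, -3]
P̄ = F·P·Fᵀ + Q = [47 36 24; 36 46 28; 24 28 22]
y = z − H·x̄ = [5]
S = H·P̄·Hᵀ + R = [118]
K = P̄·Hᵀ·S⁻¹ = [71/118; 32/59; 23/59]
x' = x̄ + K·y = [1/118, -135/59, -62/59]
P' = (I − K·H)·P̄ = [505/118 -148/59 -217/59; -148/59 666/59 180/59; -217/59 180/59 240/59]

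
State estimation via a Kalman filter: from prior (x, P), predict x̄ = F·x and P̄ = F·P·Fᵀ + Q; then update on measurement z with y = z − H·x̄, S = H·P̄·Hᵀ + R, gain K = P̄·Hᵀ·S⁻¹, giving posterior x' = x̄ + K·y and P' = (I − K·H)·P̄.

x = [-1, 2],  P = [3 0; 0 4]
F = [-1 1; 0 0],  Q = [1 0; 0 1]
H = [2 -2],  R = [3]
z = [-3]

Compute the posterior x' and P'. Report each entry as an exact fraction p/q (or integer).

x' = [-9/13, 6/13]
P' = [56/39 32/39; 32/39 35/39]

x̄ = F·x = [3, 0]
P̄ = F·P·Fᵀ + Q = [8 0; 0 1]
y = z − H·x̄ = [-9]
S = H·P̄·Hᵀ + R = [39]
K = P̄·Hᵀ·S⁻¹ = [16/39; -2/39]
x' = x̄ + K·y = [-9/13, 6/13]
P' = (I − K·H)·P̄ = [56/39 32/39; 32/39 35/39]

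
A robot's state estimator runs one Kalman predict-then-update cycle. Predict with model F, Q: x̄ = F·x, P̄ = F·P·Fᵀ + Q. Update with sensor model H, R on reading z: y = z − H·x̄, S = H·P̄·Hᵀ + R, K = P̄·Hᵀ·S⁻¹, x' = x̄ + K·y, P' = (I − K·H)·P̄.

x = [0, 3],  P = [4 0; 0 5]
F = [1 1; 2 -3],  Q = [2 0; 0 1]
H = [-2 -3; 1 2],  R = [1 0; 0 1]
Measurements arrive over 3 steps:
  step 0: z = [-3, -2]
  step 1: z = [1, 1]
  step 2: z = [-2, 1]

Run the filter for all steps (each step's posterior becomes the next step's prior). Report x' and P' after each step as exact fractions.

step 0: x̄ = F·x = [3, -9]
step 0: P̄ = F·P·Fᵀ + Q = [11 -7; -7 62]
step 0: y = z − H·x̄ = [-24, 13]
step 0: S = H·P̄·Hᵀ + R = [519 -345; -345 232]
step 0: K = P̄·Hᵀ·S⁻¹ = [-1267/1383 -634/461; 1/3 1]
step 0: x' = x̄ + K·y = [3277/461, -4]
step 0: P' = (I − K·H)·P̄ = [8240/1383 -11/3; -11/3 7/3]
step 1: x̄ = F·x = [1433/461, 12086/461]
step 1: P̄ = F·P·Fᵀ + Q = [4091/1383 11870/1383; 11870/1383 124238/1383]
step 1: y = z − H·x̄ = [39585/461, -25144/461]
step 1: S = H·P̄·Hᵀ + R = [1278329/1383 -278900/461; -278900/461 183302/461]
step 1: K = P̄·Hᵀ·S⁻¹ = [-287522/1046239 -769047/2092478; -65414/1046239 395799/1046239]
step 1: x' = x̄ + K·y = [-463859/1046239, 224428/1046239]
step 1: P' = (I − K·H)·P̄ = [3457229/2092478 -1056569/1046239; -1056569/1046239 726184/1046239]
step 2: x̄ = F·x = [-239431/1046239, -1601002/1046239]
step 2: P̄ = F·P·Fᵀ + Q = [4868277/2092478 2335246/1046239; 2335246/1046239 27175181/1046239]
step 2: y = z − H·x̄ = [-7374346/1046239, 4487674/1046239]
step 2: S = H·P̄·Hᵀ + R = [283382374/1046239 -184266085/1046239; -184266085/1046239 243044171/2092478]
step 2: K = P̄·Hᵀ·S⁻¹ = [-63949355/230935284 -41733103/115467642; -18789125/307913712 57570101/153956856]
step 2: x' = x̄ + K·y = [6646423/38489214, 25854311/51318952]
step 2: P' = (I − K·H)·P̄ = [94574332/57733821 -76960589/76978428; -76960589/76978428 70497093/102637904]

step 0: x' = [3277/461, -4], P' = [8240/1383 -11/3; -11/3 7/3]
step 1: x' = [-463859/1046239, 224428/1046239], P' = [3457229/2092478 -1056569/1046239; -1056569/1046239 726184/1046239]
step 2: x' = [6646423/38489214, 25854311/51318952], P' = [94574332/57733821 -76960589/76978428; -76960589/76978428 70497093/102637904]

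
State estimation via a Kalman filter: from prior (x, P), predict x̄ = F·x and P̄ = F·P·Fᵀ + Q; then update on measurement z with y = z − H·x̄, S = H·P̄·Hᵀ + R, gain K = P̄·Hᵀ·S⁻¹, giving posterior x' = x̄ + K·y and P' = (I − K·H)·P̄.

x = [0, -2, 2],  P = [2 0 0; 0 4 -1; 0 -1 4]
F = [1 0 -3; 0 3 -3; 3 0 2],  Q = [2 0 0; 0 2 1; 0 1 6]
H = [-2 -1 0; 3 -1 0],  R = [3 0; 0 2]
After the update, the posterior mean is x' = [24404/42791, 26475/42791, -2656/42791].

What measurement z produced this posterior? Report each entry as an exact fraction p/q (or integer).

z = [-2, 1]

x̄ = F·x = [-6, -12, 4]
P̄ = F·P·Fᵀ + Q = [40 45 -18; 45 92 -29; -18 -29 40]
S = H·P̄·Hᵀ + R = [435 -193; -193 184]
K = P̄·Hᵀ·S⁻¹ = [-8525/42791 8500/42791; -25189/42791 -16421/42791; 7135/42791 1670/42791]
x' − x̄ = [281150/42791, 539967/42791, -173820/42791] = K·y
y = (KᵀK)⁻¹·Kᵀ·(x' − x̄) = [-26, 7]
z = y + H·x̄ = [-26, 7] + [24, -6] = [-2, 1]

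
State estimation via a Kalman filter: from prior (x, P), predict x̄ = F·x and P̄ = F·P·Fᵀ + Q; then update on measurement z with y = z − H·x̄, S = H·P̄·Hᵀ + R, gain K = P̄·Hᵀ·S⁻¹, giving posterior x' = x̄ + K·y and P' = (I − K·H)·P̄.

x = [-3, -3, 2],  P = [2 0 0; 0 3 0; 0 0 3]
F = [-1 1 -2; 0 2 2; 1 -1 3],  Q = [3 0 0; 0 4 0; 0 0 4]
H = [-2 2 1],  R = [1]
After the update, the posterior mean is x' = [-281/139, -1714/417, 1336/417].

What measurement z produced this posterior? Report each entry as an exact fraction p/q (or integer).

z = [-1]

x̄ = F·x = [-4, -2, 6]
P̄ = F·P·Fᵀ + Q = [20 -6 -23; -6 28 12; -23 12 36]
S = H·P̄·Hᵀ + R = [417]
K = P̄·Hᵀ·S⁻¹ = [-25/139; 80/417; 106/417]
x' − x̄ = [275/139, -880/417, -1166/417] = K·y
y = (KᵀK)⁻¹·Kᵀ·(x' − x̄) = [-11]
z = y + H·x̄ = [-11] + [10] = [-1]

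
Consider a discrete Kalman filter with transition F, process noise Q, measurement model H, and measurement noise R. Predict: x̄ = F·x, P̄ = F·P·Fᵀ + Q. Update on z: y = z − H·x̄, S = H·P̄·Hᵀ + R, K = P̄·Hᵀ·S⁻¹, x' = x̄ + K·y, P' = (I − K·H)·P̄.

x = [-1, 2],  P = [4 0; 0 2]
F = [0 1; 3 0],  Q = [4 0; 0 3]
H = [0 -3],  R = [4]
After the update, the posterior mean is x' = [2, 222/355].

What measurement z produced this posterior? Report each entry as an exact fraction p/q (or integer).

z = [-2]

x̄ = F·x = [2, -3]
P̄ = F·P·Fᵀ + Q = [6 0; 0 39]
S = H·P̄·Hᵀ + R = [355]
K = P̄·Hᵀ·S⁻¹ = [0; -117/355]
x' − x̄ = [0, 1287/355] = K·y
y = (KᵀK)⁻¹·Kᵀ·(x' − x̄) = [-11]
z = y + H·x̄ = [-11] + [9] = [-2]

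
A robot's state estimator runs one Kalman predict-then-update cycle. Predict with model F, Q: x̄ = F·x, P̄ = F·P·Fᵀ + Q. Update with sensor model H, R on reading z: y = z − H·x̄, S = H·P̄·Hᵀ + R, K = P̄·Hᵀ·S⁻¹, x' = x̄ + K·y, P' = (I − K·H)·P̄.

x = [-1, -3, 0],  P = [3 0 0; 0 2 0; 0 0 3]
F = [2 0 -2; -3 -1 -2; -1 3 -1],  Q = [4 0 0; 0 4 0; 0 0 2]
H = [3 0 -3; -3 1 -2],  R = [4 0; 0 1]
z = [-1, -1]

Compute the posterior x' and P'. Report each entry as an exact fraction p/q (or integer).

x' = [60248/59033, 276768/59033, 224141/177099]
P' = [95060/59033 445812/59033 85692/59033; 445812/59033 2244735/59033 451032/59033; 85692/59033 451032/59033 306968/177099]

x̄ = F·x = [-2, 6, -8]
P̄ = F·P·Fᵀ + Q = [28 -6 0; -6 45 9; 0 9 26]
y = z − H·x̄ = [-19, -29]
S = H·P̄·Hᵀ + R = [490 -141; -141 402]
K = P̄·Hᵀ·S⁻¹ = [7026/59033 -10752/59033; -3915/59033 5235/59033; -12473/59033 -32068/177099]
x' = x̄ + K·y = [60248/59033, 276768/59033, 224141/177099]
P' = (I − K·H)·P̄ = [95060/59033 445812/59033 85692/59033; 445812/59033 2244735/59033 451032/59033; 85692/59033 451032/59033 306968/177099]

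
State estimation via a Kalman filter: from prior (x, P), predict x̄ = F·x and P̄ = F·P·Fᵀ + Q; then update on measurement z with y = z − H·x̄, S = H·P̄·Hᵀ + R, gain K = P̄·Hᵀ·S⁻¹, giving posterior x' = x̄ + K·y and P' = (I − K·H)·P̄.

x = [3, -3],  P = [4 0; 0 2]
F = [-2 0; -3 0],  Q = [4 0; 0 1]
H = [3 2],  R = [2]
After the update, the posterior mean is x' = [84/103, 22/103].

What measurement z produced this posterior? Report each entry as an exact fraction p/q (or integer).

z = [3]

x̄ = F·x = [-6, -9]
P̄ = F·P·Fᵀ + Q = [20 24; 24 37]
S = H·P̄·Hᵀ + R = [618]
K = P̄·Hᵀ·S⁻¹ = [18/103; 73/309]
x' − x̄ = [702/103, 949/103] = K·y
y = (KᵀK)⁻¹·Kᵀ·(x' − x̄) = [39]
z = y + H·x̄ = [39] + [-36] = [3]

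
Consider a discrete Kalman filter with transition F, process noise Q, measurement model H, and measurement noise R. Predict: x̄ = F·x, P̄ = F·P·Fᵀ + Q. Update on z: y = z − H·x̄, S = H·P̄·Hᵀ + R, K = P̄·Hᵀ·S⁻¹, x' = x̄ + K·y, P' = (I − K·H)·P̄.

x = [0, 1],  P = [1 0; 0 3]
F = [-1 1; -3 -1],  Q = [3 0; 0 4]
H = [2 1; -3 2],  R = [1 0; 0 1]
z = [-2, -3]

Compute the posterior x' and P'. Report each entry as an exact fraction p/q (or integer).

x̄ = F·x = [1, -1]
P̄ = F·P·Fᵀ + Q = [7 0; 0 16]
y = z − H·x̄ = [-3, 2]
S = H·P̄·Hᵀ + R = [45 -10; -10 128]
K = P̄·Hᵀ·S⁻¹ = [791/2830 -161/1132; 592/1415 80/283]
x' = x̄ + K·y = [-174/1415, -2391/1415]
P' = (I − K·H)·P̄ = [567/5660 112/1415; 112/1415 368/1415]

x' = [-174/1415, -2391/1415]
P' = [567/5660 112/1415; 112/1415 368/1415]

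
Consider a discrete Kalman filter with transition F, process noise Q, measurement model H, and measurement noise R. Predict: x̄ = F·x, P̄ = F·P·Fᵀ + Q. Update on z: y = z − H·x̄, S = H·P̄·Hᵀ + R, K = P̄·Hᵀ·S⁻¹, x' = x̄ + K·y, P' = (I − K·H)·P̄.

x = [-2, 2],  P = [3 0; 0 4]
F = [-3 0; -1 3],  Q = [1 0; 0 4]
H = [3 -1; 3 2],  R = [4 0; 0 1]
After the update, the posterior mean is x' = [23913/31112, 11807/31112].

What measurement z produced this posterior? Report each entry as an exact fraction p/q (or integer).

x̄ = F·x = [6, 8]
P̄ = F·P·Fᵀ + Q = [28 9; 9 43]
S = H·P̄·Hᵀ + R = [245 193; 193 533]
K = P̄·Hᵀ·S⁻¹ = [6763/31112 3505/31112; -30337/93336 30773/93336]
x' − x̄ = [-162759/31112, -237089/31112] = K·y
y = (KᵀK)⁻¹·Kᵀ·(x' − x̄) = [-8, -31]
z = y + H·x̄ = [-8, -31] + [10, 34] = [2, 3]

z = [2, 3]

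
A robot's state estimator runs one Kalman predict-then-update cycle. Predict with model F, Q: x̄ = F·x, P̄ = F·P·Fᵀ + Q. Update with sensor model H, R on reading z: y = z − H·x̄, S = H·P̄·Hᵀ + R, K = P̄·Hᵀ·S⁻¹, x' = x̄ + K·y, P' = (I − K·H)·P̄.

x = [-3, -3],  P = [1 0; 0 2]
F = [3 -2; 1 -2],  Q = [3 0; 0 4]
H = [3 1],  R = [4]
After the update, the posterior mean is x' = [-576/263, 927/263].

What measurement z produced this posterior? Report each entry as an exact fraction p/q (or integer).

x̄ = F·x = [-3, 3]
P̄ = F·P·Fᵀ + Q = [20 11; 11 13]
S = H·P̄·Hᵀ + R = [263]
K = P̄·Hᵀ·S⁻¹ = [71/263; 46/263]
x' − x̄ = [213/263, 138/263] = K·y
y = (KᵀK)⁻¹·Kᵀ·(x' − x̄) = [3]
z = y + H·x̄ = [3] + [-6] = [-3]

z = [-3]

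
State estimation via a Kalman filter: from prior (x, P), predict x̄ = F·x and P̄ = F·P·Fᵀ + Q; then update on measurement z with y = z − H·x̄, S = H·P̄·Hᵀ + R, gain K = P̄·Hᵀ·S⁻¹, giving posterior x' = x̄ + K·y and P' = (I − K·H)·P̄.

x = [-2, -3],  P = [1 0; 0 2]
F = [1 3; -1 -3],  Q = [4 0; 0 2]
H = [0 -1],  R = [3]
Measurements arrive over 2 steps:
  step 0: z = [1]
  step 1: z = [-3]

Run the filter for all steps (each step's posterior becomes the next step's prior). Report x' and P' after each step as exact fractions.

step 0: x̄ = F·x = [-11, 11]
step 0: P̄ = F·P·Fᵀ + Q = [23 -19; -19 21]
step 0: y = z − H·x̄ = [12]
step 0: S = H·P̄·Hᵀ + R = [24]
step 0: K = P̄·Hᵀ·S⁻¹ = [19/24; -7/8]
step 0: x' = x̄ + K·y = [-3/2, 1/2]
step 0: P' = (I − K·H)·P̄ = [191/24 -19/8; -19/8 21/8]
step 1: x̄ = F·x = [0, 0]
step 1: P̄ = F·P·Fᵀ + Q = [64/3 -52/3; -52/3 58/3]
step 1: y = z − H·x̄ = [-3]
step 1: S = H·P̄·Hᵀ + R = [67/3]
step 1: K = P̄·Hᵀ·S⁻¹ = [52/67; -58/67]
step 1: x' = x̄ + K·y = [-156/67, 174/67]
step 1: P' = (I − K·H)·P̄ = [528/67 -156/67; -156/67 174/67]

step 0: x' = [-3/2, 1/2], P' = [191/24 -19/8; -19/8 21/8]
step 1: x' = [-156/67, 174/67], P' = [528/67 -156/67; -156/67 174/67]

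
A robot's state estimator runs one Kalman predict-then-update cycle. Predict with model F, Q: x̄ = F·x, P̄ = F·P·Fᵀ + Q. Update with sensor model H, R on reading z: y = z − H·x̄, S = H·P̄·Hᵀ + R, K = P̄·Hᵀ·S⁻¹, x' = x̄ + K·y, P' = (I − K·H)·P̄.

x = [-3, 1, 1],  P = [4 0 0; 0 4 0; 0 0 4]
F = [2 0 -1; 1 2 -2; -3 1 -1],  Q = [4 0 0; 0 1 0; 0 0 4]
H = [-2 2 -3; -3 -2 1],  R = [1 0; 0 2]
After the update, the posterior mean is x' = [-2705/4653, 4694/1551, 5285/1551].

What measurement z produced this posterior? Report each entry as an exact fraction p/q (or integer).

x̄ = F·x = [-7, -3, 9]
P̄ = F·P·Fᵀ + Q = [24 16 -20; 16 37 4; -20 4 48]
S = H·P̄·Hᵀ + R = [261 -288; -288 710]
K = P̄·Hᵀ·S⁻¹ = [-2236/51183 -1094/5687; -2114/17061 -1231/5687; -6560/17061 -86/5687]
x' − x̄ = [29866/4653, 9347/1551, -8674/1551] = K·y
y = (KᵀK)⁻¹·Kᵀ·(x' − x̄) = [16, -37]
z = y + H·x̄ = [16, -37] + [-19, 36] = [-3, -1]

z = [-3, -1]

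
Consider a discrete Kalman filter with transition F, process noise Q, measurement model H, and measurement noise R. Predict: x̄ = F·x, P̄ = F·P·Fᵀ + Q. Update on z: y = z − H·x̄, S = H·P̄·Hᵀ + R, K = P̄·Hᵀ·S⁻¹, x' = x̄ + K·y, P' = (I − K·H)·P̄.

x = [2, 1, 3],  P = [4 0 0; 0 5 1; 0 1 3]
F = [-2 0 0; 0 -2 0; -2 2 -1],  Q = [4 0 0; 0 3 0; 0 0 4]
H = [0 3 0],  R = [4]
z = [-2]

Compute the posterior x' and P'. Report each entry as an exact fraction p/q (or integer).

x̄ = F·x = [-4, -2, -5]
P̄ = F·P·Fᵀ + Q = [20 0 16; 0 23 -18; 16 -18 39]
y = z − H·x̄ = [4]
S = H·P̄·Hᵀ + R = [211]
K = P̄·Hᵀ·S⁻¹ = [0; 69/211; -54/211]
x' = x̄ + K·y = [-4, -146/211, -1271/211]
P' = (I − K·H)·P̄ = [20 0 16; 0 92/211 -72/211; 16 -72/211 5313/211]

x' = [-4, -146/211, -1271/211]
P' = [20 0 16; 0 92/211 -72/211; 16 -72/211 5313/211]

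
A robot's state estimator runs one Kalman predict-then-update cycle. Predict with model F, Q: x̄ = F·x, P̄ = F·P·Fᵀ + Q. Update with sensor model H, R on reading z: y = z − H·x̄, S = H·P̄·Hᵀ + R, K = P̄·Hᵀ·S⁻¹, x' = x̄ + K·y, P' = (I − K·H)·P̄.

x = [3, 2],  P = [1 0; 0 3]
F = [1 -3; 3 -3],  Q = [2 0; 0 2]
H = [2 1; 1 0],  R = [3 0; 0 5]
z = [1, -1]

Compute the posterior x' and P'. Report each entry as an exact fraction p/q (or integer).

x̄ = F·x = [-3, 3]
P̄ = F·P·Fᵀ + Q = [30 30; 30 38]
y = z − H·x̄ = [4, 2]
S = H·P̄·Hᵀ + R = [281 90; 90 35]
K = P̄·Hᵀ·S⁻¹ = [90/347 66/347; 146/347 -78/347]
x' = x̄ + K·y = [-549/347, 1469/347]
P' = (I − K·H)·P̄ = [330/347 -390/347; -390/347 1218/347]

x' = [-549/347, 1469/347]
P' = [330/347 -390/347; -390/347 1218/347]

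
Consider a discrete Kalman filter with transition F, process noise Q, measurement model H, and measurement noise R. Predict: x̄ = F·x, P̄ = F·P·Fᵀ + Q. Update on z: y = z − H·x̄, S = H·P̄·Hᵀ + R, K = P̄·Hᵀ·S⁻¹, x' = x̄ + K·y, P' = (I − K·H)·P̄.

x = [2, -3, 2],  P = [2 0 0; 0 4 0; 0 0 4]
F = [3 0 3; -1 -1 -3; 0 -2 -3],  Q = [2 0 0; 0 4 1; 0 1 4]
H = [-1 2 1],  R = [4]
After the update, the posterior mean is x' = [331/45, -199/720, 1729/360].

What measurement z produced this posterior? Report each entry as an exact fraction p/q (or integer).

x̄ = F·x = [12, -5, 0]
P̄ = F·P·Fᵀ + Q = [56 -42 -36; -42 46 45; -36 45 56]
S = H·P̄·Hᵀ + R = [720]
K = P̄·Hᵀ·S⁻¹ = [-11/45; 179/720; 91/360]
x' − x̄ = [-209/45, 3401/720, 1729/360] = K·y
y = (KᵀK)⁻¹·Kᵀ·(x' − x̄) = [19]
z = y + H·x̄ = [19] + [-22] = [-3]

z = [-3]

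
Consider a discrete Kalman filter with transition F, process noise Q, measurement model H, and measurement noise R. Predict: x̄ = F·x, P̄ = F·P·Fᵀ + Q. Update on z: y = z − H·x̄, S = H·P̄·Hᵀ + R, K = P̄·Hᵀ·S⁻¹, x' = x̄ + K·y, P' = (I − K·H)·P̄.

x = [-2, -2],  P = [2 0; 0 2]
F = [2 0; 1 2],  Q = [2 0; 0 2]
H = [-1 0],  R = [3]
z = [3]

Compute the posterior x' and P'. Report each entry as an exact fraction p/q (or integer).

x' = [-42/13, -74/13]
P' = [30/13 12/13; 12/13 140/13]

x̄ = F·x = [-4, -6]
P̄ = F·P·Fᵀ + Q = [10 4; 4 12]
y = z − H·x̄ = [-1]
S = H·P̄·Hᵀ + R = [13]
K = P̄·Hᵀ·S⁻¹ = [-10/13; -4/13]
x' = x̄ + K·y = [-42/13, -74/13]
P' = (I − K·H)·P̄ = [30/13 12/13; 12/13 140/13]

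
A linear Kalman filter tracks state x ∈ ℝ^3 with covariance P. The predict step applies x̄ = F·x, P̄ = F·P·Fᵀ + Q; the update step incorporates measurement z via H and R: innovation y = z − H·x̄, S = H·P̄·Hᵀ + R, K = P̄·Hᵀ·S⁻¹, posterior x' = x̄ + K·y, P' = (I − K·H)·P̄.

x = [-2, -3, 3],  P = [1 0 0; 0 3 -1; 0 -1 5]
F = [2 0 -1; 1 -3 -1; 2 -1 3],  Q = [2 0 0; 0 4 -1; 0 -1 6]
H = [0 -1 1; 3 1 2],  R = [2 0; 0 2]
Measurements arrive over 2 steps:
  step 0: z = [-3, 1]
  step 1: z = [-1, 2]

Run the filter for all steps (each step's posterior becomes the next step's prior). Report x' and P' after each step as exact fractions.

step 0: x' = [-3449/649, 4878/649, 3045/649], P' = [150809/23364 -142759/23364 -152915/23364; -142759/23364 160049/23364 139861/23364; -152915/23364 139861/23364 165281/23364]
step 1: x' = [3403555927/1048671878, -2044400805/1048671878, -3109312227/1048671878], P' = [3051905671/1048671878 -2679217033/1048671878 -3086338861/1048671878; -2679217033/1048671878 3434279491/1048671878 2510005071/1048671878; -3086338861/1048671878 2510005071/1048671878 3562609351/1048671878]

step 0: x̄ = F·x = [-7, 4, 8]
step 0: P̄ = F·P·Fᵀ + Q = [11 4 -12; 4 31 3; -12 3 64]
step 0: y = z − H·x̄ = [-7, 2]
step 0: S = H·P̄·Hᵀ + R = [91 46; 46 280]
step 0: K = P̄·Hᵀ·S⁻¹ = [-2539/11682 1919/23364; -5047/11682 5747/23364; 6355/11682 5839/23364]
step 0: x' = x̄ + K·y = [-3449/649, 4878/649, 3045/649]
step 0: P' = (I − K·H)·P̄ = [150809/23364 -142759/23364 -152915/23364; -142759/23364 160049/23364 139861/23364; -152915/23364 139861/23364 165281/23364]
step 1: x̄ = F·x = [-9943/649, -21128/649, -2641/649]
step 1: P̄ = F·P·Fᵀ + Q = [158545/2596 733927/7788 -6574/1947; 733927/7788 3851537/23364 -2483/5841; -6574/1947 -2483/5841 71972/5841]
step 1: y = z − H·x̄ = [-19136/649, 57537/649]
step 1: S = H·P̄·Hᵀ + R = [4206017/23364 -2526959/5841; -2526959/5841 7529066/5841]
step 1: K = P̄·Hᵀ·S⁻¹ = [-101780457/524335939 151911129/1048671878; -231068605/524335939 208319267/1048671878; 263151070/524335939 188103595/1048671878]
step 1: x' = x̄ + K·y = [3403555927/1048671878, -2044400805/1048671878, -3109312227/1048671878]
step 1: P' = (I − K·H)·P̄ = [3051905671/1048671878 -2679217033/1048671878 -3086338861/1048671878; -2679217033/1048671878 3434279491/1048671878 2510005071/1048671878; -3086338861/1048671878 2510005071/1048671878 3562609351/1048671878]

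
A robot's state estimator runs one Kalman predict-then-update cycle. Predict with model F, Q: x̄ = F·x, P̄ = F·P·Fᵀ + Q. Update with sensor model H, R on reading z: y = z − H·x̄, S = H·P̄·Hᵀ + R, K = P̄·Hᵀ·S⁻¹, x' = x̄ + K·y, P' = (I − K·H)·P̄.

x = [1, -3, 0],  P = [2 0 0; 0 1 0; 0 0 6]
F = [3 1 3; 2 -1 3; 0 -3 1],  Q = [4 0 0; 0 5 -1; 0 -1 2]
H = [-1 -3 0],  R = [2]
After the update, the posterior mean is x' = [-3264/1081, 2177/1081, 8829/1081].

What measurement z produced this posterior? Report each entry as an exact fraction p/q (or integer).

z = [-3]

x̄ = F·x = [0, 5, 9]
P̄ = F·P·Fᵀ + Q = [77 65 15; 65 68 20; 15 20 17]
S = H·P̄·Hᵀ + R = [1081]
K = P̄·Hᵀ·S⁻¹ = [-272/1081; -269/1081; -75/1081]
x' − x̄ = [-3264/1081, -3228/1081, -900/1081] = K·y
y = (KᵀK)⁻¹·Kᵀ·(x' − x̄) = [12]
z = y + H·x̄ = [12] + [-15] = [-3]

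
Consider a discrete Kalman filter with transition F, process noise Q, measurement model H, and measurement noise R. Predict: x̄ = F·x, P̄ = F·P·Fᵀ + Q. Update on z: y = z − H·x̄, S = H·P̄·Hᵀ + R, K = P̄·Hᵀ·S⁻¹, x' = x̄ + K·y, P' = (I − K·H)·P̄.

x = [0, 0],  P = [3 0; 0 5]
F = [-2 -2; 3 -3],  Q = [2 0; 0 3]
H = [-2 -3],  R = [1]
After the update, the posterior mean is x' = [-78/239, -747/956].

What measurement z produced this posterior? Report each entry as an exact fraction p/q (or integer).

x̄ = F·x = [0, 0]
P̄ = F·P·Fᵀ + Q = [34 12; 12 75]
S = H·P̄·Hᵀ + R = [956]
K = P̄·Hᵀ·S⁻¹ = [-26/239; -249/956]
x' − x̄ = [-78/239, -747/956] = K·y
y = (KᵀK)⁻¹·Kᵀ·(x' − x̄) = [3]
z = y + H·x̄ = [3] + [0] = [3]

z = [3]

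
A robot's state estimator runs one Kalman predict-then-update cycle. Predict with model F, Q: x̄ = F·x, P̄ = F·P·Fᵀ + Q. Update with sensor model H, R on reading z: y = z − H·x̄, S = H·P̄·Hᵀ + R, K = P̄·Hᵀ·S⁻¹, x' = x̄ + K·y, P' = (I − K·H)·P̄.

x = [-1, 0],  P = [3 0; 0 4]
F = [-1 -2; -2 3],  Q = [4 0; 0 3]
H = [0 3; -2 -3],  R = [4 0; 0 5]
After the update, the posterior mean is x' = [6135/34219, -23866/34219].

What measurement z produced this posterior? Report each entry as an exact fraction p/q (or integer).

z = [-2, 2]

x̄ = F·x = [1, 2]
P̄ = F·P·Fᵀ + Q = [23 -18; -18 51]
S = H·P̄·Hᵀ + R = [463 -351; -351 340]
K = P̄·Hᵀ·S⁻¹ = [-15552/34219 -15250/34219; 10953/34219 -468/34219]
x' − x̄ = [-28084/34219, -92304/34219] = K·y
y = (KᵀK)⁻¹·Kᵀ·(x' − x̄) = [-8, 10]
z = y + H·x̄ = [-8, 10] + [6, -8] = [-2, 2]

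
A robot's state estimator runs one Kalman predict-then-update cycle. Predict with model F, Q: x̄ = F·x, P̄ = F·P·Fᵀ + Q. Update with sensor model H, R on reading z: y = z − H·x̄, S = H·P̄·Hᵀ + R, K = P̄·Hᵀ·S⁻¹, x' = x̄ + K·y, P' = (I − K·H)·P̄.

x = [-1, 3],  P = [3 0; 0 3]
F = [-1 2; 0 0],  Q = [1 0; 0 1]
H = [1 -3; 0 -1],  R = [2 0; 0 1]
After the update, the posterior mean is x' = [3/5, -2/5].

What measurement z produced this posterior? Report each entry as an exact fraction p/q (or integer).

z = [1, 2]

x̄ = F·x = [7, 0]
P̄ = F·P·Fᵀ + Q = [16 0; 0 1]
S = H·P̄·Hᵀ + R = [27 3; 3 2]
K = P̄·Hᵀ·S⁻¹ = [32/45 -16/15; -1/15 -2/5]
x' − x̄ = [-32/5, -2/5] = K·y
y = (KᵀK)⁻¹·Kᵀ·(x' − x̄) = [-6, 2]
z = y + H·x̄ = [-6, 2] + [7, 0] = [1, 2]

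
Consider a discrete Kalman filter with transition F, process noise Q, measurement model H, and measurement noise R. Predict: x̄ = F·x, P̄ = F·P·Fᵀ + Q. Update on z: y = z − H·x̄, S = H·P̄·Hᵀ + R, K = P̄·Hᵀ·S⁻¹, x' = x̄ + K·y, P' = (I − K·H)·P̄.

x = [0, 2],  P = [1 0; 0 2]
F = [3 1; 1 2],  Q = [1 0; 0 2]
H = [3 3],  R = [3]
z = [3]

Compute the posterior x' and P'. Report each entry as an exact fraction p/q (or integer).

x̄ = F·x = [2, 4]
P̄ = F·P·Fᵀ + Q = [12 7; 7 11]
y = z − H·x̄ = [-15]
S = H·P̄·Hᵀ + R = [336]
K = P̄·Hᵀ·S⁻¹ = [19/112; 9/56]
x' = x̄ + K·y = [-61/112, 89/56]
P' = (I − K·H)·P̄ = [261/112 -121/56; -121/56 65/28]

x' = [-61/112, 89/56]
P' = [261/112 -121/56; -121/56 65/28]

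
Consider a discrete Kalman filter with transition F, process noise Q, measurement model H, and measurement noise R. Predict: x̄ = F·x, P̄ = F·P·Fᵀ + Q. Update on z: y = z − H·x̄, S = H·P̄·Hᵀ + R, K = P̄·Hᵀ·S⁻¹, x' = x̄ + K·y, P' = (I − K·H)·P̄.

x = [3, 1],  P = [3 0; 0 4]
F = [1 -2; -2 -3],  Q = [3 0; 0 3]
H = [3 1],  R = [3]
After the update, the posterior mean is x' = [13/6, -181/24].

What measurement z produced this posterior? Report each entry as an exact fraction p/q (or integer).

x̄ = F·x = [1, -9]
P̄ = F·P·Fᵀ + Q = [22 18; 18 51]
S = H·P̄·Hᵀ + R = [360]
K = P̄·Hᵀ·S⁻¹ = [7/30; 7/24]
x' − x̄ = [7/6, 35/24] = K·y
y = (KᵀK)⁻¹·Kᵀ·(x' − x̄) = [5]
z = y + H·x̄ = [5] + [-6] = [-1]

z = [-1]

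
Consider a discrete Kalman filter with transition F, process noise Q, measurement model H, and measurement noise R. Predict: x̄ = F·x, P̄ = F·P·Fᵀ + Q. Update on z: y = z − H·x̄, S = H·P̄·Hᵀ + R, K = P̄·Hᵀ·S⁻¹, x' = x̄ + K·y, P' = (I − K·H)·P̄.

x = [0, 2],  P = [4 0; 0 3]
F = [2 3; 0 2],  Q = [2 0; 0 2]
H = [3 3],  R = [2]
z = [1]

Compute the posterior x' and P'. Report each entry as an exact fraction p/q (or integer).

x' = [-339/857, 644/857]
P' = [2844/857 -2718/857; -2718/857 2782/857]

x̄ = F·x = [6, 4]
P̄ = F·P·Fᵀ + Q = [45 18; 18 14]
y = z − H·x̄ = [-29]
S = H·P̄·Hᵀ + R = [857]
K = P̄·Hᵀ·S⁻¹ = [189/857; 96/857]
x' = x̄ + K·y = [-339/857, 644/857]
P' = (I − K·H)·P̄ = [2844/857 -2718/857; -2718/857 2782/857]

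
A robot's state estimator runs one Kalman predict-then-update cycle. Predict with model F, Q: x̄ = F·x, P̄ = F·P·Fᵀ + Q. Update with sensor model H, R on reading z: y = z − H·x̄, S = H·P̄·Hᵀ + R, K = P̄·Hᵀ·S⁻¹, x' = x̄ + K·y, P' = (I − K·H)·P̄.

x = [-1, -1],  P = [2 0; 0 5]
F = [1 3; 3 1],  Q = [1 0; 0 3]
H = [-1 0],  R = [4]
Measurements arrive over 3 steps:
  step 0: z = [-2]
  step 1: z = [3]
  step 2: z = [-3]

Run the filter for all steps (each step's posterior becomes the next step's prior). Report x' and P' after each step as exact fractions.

step 0: x' = [20/13, -41/26], P' = [48/13 21/13; 21/13 911/52]
step 1: x' = [-5501/1831, 5723/1831], P' = [35788/9155 16596/9155; 16596/9155 249772/9155]
step 2: x' = [7410761/2429087, -17750060/2429087], P' = [9569868/2429087 4090560/2429087; 4090560/2429087 71207917/2429087]

step 0: x̄ = F·x = [-4, -4]
step 0: P̄ = F·P·Fᵀ + Q = [48 21; 21 26]
step 0: y = z − H·x̄ = [-6]
step 0: S = H·P̄·Hᵀ + R = [52]
step 0: K = P̄·Hᵀ·S⁻¹ = [-12/13; -21/52]
step 0: x' = x̄ + K·y = [20/13, -41/26]
step 0: P' = (I − K·H)·P̄ = [48/13 21/13; 21/13 911/52]
step 1: x̄ = F·x = [-83/26, 79/26]
step 1: P̄ = F·P·Fᵀ + Q = [8947/52 4149/52; 4149/52 3299/52]
step 1: y = z − H·x̄ = [-5/26]
step 1: S = H·P̄·Hᵀ + R = [9155/52]
step 1: K = P̄·Hᵀ·S⁻¹ = [-8947/9155; -4149/9155]
step 1: x' = x̄ + K·y = [-5501/1831, 5723/1831]
step 1: P' = (I − K·H)·P̄ = [35788/9155 16596/9155; 16596/9155 249772/9155]
step 2: x̄ = F·x = [11668/1831, -10780/1831]
step 2: P̄ = F·P·Fᵀ + Q = [2392467/9155 204528/1831; 204528/1831 139781/1831]
step 2: y = z − H·x̄ = [6175/1831]
step 2: S = H·P̄·Hᵀ + R = [2429087/9155]
step 2: K = P̄·Hᵀ·S⁻¹ = [-2392467/2429087; -1022640/2429087]
step 2: x' = x̄ + K·y = [7410761/2429087, -17750060/2429087]
step 2: P' = (I − K·H)·P̄ = [9569868/2429087 4090560/2429087; 4090560/2429087 71207917/2429087]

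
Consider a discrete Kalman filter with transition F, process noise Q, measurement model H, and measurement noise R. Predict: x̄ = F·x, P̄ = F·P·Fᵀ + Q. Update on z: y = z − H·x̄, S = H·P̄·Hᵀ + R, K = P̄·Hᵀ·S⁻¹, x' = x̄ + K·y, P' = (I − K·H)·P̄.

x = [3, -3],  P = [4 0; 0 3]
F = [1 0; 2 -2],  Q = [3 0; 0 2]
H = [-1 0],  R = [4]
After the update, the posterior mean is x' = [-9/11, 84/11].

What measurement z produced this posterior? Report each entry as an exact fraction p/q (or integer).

x̄ = F·x = [3, 12]
P̄ = F·P·Fᵀ + Q = [7 8; 8 30]
S = H·P̄·Hᵀ + R = [11]
K = P̄·Hᵀ·S⁻¹ = [-7/11; -8/11]
x' − x̄ = [-42/11, -48/11] = K·y
y = (KᵀK)⁻¹·Kᵀ·(x' − x̄) = [6]
z = y + H·x̄ = [6] + [-3] = [3]

z = [3]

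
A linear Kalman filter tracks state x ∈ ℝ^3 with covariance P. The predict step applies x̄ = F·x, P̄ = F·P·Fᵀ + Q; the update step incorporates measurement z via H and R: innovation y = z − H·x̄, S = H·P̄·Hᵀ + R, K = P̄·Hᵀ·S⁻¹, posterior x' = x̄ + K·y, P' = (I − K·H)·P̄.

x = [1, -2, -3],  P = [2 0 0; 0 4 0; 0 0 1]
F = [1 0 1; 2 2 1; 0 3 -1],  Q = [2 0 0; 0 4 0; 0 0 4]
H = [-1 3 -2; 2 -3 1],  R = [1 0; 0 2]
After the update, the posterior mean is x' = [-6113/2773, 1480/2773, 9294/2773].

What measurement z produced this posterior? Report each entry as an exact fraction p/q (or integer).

z = [-3, -3]

x̄ = F·x = [-2, -5, -3]
P̄ = F·P·Fᵀ + Q = [5 5 -1; 5 29 23; -1 23 41]
S = H·P̄·Hᵀ + R = [121 -96; -96 122]
K = P̄·Hᵀ·S⁻¹ = [444/2773 213/2773; -396/2773 -1539/2773; -2172/2773 -2391/2773]
x' − x̄ = [-567/2773, 15345/2773, 17613/2773] = K·y
y = (KᵀK)⁻¹·Kᵀ·(x' − x̄) = [4, -11]
z = y + H·x̄ = [4, -11] + [-7, 8] = [-3, -3]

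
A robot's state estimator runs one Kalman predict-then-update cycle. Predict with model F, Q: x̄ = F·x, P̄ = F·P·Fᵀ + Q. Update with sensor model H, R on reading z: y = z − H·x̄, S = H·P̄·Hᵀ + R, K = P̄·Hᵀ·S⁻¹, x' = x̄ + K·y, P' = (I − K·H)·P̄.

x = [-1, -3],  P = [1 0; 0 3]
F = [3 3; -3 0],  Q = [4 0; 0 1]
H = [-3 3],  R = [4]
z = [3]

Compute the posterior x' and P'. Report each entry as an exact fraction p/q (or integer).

x̄ = F·x = [-12, 3]
P̄ = F·P·Fᵀ + Q = [40 -9; -9 10]
y = z − H·x̄ = [-42]
S = H·P̄·Hᵀ + R = [616]
K = P̄·Hᵀ·S⁻¹ = [-21/88; 57/616]
x' = x̄ + K·y = [-87/44, -39/44]
P' = (I − K·H)·P̄ = [433/88 405/88; 405/88 2911/616]

x' = [-87/44, -39/44]
P' = [433/88 405/88; 405/88 2911/616]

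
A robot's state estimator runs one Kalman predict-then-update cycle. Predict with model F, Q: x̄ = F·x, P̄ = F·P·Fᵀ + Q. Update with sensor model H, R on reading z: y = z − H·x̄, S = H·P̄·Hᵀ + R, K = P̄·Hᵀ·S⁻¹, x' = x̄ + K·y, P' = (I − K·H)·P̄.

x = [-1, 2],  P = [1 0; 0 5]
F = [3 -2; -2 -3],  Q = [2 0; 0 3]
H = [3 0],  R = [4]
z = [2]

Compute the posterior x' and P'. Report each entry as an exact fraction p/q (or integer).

x' = [158/283, 524/283]
P' = [124/283 96/283; 96/283 9532/283]

x̄ = F·x = [-7, -4]
P̄ = F·P·Fᵀ + Q = [31 24; 24 52]
y = z − H·x̄ = [23]
S = H·P̄·Hᵀ + R = [283]
K = P̄·Hᵀ·S⁻¹ = [93/283; 72/283]
x' = x̄ + K·y = [158/283, 524/283]
P' = (I − K·H)·P̄ = [124/283 96/283; 96/283 9532/283]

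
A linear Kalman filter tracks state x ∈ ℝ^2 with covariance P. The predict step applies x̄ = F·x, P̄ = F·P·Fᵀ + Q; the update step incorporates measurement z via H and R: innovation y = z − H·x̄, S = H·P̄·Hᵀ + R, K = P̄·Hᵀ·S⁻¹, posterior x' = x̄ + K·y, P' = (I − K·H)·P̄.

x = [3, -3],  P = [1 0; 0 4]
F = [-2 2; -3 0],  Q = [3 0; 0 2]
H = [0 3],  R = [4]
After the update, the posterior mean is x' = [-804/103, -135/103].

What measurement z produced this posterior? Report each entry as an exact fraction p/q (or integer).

z = [-3]

x̄ = F·x = [-12, -9]
P̄ = F·P·Fᵀ + Q = [23 6; 6 11]
S = H·P̄·Hᵀ + R = [103]
K = P̄·Hᵀ·S⁻¹ = [18/103; 33/103]
x' − x̄ = [432/103, 792/103] = K·y
y = (KᵀK)⁻¹·Kᵀ·(x' − x̄) = [24]
z = y + H·x̄ = [24] + [-27] = [-3]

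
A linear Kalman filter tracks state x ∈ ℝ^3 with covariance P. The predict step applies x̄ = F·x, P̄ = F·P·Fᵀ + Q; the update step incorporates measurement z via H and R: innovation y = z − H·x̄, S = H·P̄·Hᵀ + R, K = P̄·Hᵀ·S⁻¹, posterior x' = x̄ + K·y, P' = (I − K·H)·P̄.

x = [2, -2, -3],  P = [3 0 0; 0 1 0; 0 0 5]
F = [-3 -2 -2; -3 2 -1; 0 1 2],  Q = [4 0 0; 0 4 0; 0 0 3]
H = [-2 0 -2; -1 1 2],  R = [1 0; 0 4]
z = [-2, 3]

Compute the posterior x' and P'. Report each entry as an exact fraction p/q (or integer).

x' = [-42436/26021, -116437/26021, 67412/26021]
P' = [80795/26021 195591/26021 -74954/26021; 195591/26021 574119/26021 -191002/26021; -74954/26021 -191002/26021 75572/26021]

x̄ = F·x = [4, -7, -8]
P̄ = F·P·Fᵀ + Q = [55 33 -22; 33 40 -8; -22 -8 24]
y = z − H·x̄ = [-10, 30]
S = H·P̄·Hᵀ + R = [141 8; 8 185]
K = P̄·Hᵀ·S⁻¹ = [-11682/26021 -8778/26021; -9178/26021 -869/26021; -1236/26021 8774/26021]
x' = x̄ + K·y = [-42436/26021, -116437/26021, 67412/26021]
P' = (I − K·H)·P̄ = [80795/26021 195591/26021 -74954/26021; 195591/26021 574119/26021 -191002/26021; -74954/26021 -191002/26021 75572/26021]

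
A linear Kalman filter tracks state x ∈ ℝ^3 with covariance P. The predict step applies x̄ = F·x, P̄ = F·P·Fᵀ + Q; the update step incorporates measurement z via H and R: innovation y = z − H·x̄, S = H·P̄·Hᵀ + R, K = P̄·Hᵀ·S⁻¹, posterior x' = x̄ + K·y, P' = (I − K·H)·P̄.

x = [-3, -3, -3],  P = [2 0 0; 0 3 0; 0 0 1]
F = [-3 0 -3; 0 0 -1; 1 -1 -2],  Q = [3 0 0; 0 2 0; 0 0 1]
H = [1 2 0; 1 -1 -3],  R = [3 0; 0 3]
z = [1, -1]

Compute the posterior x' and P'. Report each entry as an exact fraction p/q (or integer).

x' = [3711/811, -939/811, 5614/2433]
P' = [3945/811 -1248/811 1620/811; -1248/811 837/811 -642/811; 1620/811 -642/811 2890/2433]

x̄ = F·x = [18, 3, 6]
P̄ = F·P·Fᵀ + Q = [30 3 0; 3 3 2; 0 2 10]
y = z − H·x̄ = [-23, 2]
S = H·P̄·Hᵀ + R = [57 15; 15 132]
K = P̄·Hᵀ·S⁻¹ = [483/811 111/811; 142/811 -53/811; 112/811 -628/2433]
x' = x̄ + K·y = [3711/811, -939/811, 5614/2433]
P' = (I − K·H)·P̄ = [3945/811 -1248/811 1620/811; -1248/811 837/811 -642/811; 1620/811 -642/811 2890/2433]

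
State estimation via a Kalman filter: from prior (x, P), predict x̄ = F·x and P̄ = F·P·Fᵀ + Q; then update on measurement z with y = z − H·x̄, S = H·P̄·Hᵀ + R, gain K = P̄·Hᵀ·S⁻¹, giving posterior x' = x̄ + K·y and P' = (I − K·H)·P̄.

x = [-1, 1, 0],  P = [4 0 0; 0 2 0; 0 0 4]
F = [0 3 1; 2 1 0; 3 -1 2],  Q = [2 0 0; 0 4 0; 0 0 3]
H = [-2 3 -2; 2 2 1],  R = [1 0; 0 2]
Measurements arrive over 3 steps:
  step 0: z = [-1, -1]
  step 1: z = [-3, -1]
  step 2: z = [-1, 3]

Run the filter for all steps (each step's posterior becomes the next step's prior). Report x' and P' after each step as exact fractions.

step 0: x' = [196497/68561, -85395/68561, -290359/68561], P' = [839360/68561 -235562/68561 -1189224/68561; -235562/68561 78590/68561 347612/68561; -1189224/68561 347612/68561 1715454/68561]
step 1: x' = [-468681768/3852698309, -2695433241/3852698309, 2154784623/3852698309], P' = [8730045858/3852698309 -2175168666/3852698309 -11543578816/3852698309; -2175168666/3852698309 1214133926/3852698309 3594679424/3852698309; -11543578816/3852698309 3594679424/3852698309 16845967358/3852698309]
step 2: x' = [-27559293563652/47087631122951, 38145318884917/47087631122951, 108624014023607/47087631122951], P' = [97486997984534/47087631122951 -23885997992394/47087631122951 -128432524289456/47087631122951; -23885997992394/47087631122951 14044801514202/47087631122951 40220843515088/47087631122951; -128432524289456/47087631122951 40220843515088/47087631122951 188501135625522/47087631122951]

step 0: x̄ = F·x = [3, -1, -4]
step 0: P̄ = F·P·Fᵀ + Q = [24 6 2; 6 22 22; 2 22 57]
step 0: y = z − H·x̄ = [0, -1]
step 0: S = H·P̄·Hᵀ + R = [203 -100; -100 387]
step 0: K = P̄·Hᵀ·S⁻¹ = [-6958/68561 9186/68561; 11670/68561 16834/68561; -9624/68561 16115/68561]
step 0: x' = x̄ + K·y = [196497/68561, -85395/68561, -290359/68561]
step 0: P' = (I − K·H)·P̄ = [839360/68561 -235562/68561 -1189224/68561; -235562/68561 78590/68561 347612/68561; -1189224/68561 347612/68561 1715454/68561]
step 1: x̄ = F·x = [-546544/68561, 307599/68561, 94168/68561]
step 1: P̄ = F·P·Fᵀ + Q = [4645558/68561 -3208438/68561 -754532/68561; -3208438/68561 2768026/68561 660336/68561; -754532/68561 660336/68561 452565/68561]
step 1: y = z − H·x̄ = [-2033232/68561, 315161/68561]
step 1: S = H·P̄·Hᵀ + R = [69914255/68561 -5429226/68561; -5429226/68561 4199735/68561]
step 1: K = P̄·Hᵀ·S⁻¹ = [-898440082/3852698309 783087784/3852698309; 803380262/3852698309 836304972/3852698309; 179261188/3852698309 474084287/3852698309]
step 1: x' = x̄ + K·y = [-468681768/3852698309, -2695433241/3852698309, 2154784623/3852698309]
step 1: P' = (I − K·H)·P̄ = [8730045858/3852698309 -2175168666/3852698309 -11543578816/3852698309; -2175168666/3852698309 1214133926/3852698309 3594679424/3852698309; -11543578816/3852698309 3594679424/3852698309 16845967358/3852698309]
step 2: x̄ = F·x = [-5931515100/3852698309, -3632796777/3852698309, 5598957183/3852698309]
step 2: P̄ = F·P·Fᵀ + Q = [57046645854/3852698309 -28901088426/3852698309 -6184324384/3852698309; -28901088426/3852698309 42844435930/3852698309 10006016140/3852698309; -6184324384/3852698309 10006016140/3852698309 18875859515/3852698309]
step 2: y = z − H·x̄ = [6380576188/3852698309, 25087761498/3852698309]
step 2: S = H·P̄·Hᵀ + R = [870408915515/3852698309 -39573933554/3852698309; -39573933554/3852698309 210223642885/3852698309]
step 2: K = P̄·Hᵀ·S⁻¹ = [-9766941367338/47087631122951 9384737847412/47087631122951; 9464713497218/47087631122951 10269225279352/47087631122951; 525307873132/47087631122951 6038887038393/47087631122951]
step 2: x' = x̄ + K·y = [-27559293563652/47087631122951, 38145318884917/47087631122951, 108624014023607/47087631122951]
step 2: P' = (I − K·H)·P̄ = [97486997984534/47087631122951 -23885997992394/47087631122951 -128432524289456/47087631122951; -23885997992394/47087631122951 14044801514202/47087631122951 40220843515088/47087631122951; -128432524289456/47087631122951 40220843515088/47087631122951 188501135625522/47087631122951]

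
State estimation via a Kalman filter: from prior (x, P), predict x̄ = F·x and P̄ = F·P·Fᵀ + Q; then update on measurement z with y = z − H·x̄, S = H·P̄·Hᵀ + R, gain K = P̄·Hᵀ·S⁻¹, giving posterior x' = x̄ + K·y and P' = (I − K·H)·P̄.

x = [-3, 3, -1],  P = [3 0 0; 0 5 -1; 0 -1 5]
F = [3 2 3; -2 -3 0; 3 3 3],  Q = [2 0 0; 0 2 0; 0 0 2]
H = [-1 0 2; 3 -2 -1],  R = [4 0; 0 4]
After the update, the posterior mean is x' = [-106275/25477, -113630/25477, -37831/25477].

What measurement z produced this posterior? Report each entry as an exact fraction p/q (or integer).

z = [1, -2]

x̄ = F·x = [-6, -3, -3]
P̄ = F·P·Fᵀ + Q = [82 -39 87; -39 59 -54; 87 -54 101]
S = H·P̄·Hᵀ + R = [142 299; 299 809]
K = P̄·Hᵀ·S⁻¹ = [3565/25477 6146/25477; -1702/25477 -5071/25477; 12903/25477 3671/25477]
x' − x̄ = [46587/25477, -37199/25477, 38600/25477] = K·y
y = (KᵀK)⁻¹·Kᵀ·(x' − x̄) = [1, 7]
z = y + H·x̄ = [1, 7] + [0, -9] = [1, -2]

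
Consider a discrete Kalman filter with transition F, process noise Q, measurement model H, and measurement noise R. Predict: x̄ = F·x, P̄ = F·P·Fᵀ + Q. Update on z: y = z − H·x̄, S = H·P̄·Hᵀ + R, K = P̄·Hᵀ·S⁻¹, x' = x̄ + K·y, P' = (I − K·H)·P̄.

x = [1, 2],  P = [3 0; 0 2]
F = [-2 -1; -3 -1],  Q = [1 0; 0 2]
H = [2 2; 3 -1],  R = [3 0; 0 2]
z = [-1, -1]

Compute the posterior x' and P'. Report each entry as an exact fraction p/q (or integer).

x̄ = F·x = [-4, -5]
P̄ = F·P·Fᵀ + Q = [15 20; 20 31]
y = z − H·x̄ = [17, 6]
S = H·P̄·Hᵀ + R = [347 108; 108 48]
K = P̄·Hᵀ·S⁻¹ = [55/416 1115/4992; 147/416 -953/4992]
x' = x̄ + K·y = [-343/832, -115/832]
P' = (I − K·H)·P̄ = [805/4992 185/4992; 185/4992 2461/4992]

x' = [-343/832, -115/832]
P' = [805/4992 185/4992; 185/4992 2461/4992]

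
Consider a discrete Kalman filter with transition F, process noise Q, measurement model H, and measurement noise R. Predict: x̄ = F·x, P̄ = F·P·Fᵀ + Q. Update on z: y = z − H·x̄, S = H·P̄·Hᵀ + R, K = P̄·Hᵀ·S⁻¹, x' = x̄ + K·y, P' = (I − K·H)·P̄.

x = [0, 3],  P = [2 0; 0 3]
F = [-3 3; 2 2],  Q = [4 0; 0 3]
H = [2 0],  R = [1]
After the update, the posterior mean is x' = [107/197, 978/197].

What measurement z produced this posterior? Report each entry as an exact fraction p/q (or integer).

x̄ = F·x = [9, 6]
P̄ = F·P·Fᵀ + Q = [49 6; 6 23]
S = H·P̄·Hᵀ + R = [197]
K = P̄·Hᵀ·S⁻¹ = [98/197; 12/197]
x' − x̄ = [-1666/197, -204/197] = K·y
y = (KᵀK)⁻¹·Kᵀ·(x' − x̄) = [-17]
z = y + H·x̄ = [-17] + [18] = [1]

z = [1]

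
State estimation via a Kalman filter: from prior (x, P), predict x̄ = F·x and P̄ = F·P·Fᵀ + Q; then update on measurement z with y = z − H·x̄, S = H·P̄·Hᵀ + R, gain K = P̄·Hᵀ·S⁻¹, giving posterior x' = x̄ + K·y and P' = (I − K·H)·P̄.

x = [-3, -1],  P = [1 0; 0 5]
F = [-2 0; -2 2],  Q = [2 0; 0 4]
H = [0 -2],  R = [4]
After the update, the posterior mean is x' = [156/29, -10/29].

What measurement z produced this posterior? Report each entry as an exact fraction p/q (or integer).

z = [1]

x̄ = F·x = [6, 4]
P̄ = F·P·Fᵀ + Q = [6 4; 4 28]
S = H·P̄·Hᵀ + R = [116]
K = P̄·Hᵀ·S⁻¹ = [-2/29; -14/29]
x' − x̄ = [-18/29, -126/29] = K·y
y = (KᵀK)⁻¹·Kᵀ·(x' − x̄) = [9]
z = y + H·x̄ = [9] + [-8] = [1]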